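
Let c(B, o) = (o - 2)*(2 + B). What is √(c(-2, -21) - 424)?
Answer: 2*I*√106 ≈ 20.591*I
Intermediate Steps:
c(B, o) = (-2 + o)*(2 + B)
√(c(-2, -21) - 424) = √((-4 - 2*(-2) + 2*(-21) - 2*(-21)) - 424) = √((-4 + 4 - 42 + 42) - 424) = √(0 - 424) = √(-424) = 2*I*√106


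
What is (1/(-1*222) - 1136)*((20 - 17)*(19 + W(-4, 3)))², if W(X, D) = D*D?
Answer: -296578968/37 ≈ -8.0156e+6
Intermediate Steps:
W(X, D) = D²
(1/(-1*222) - 1136)*((20 - 17)*(19 + W(-4, 3)))² = (1/(-1*222) - 1136)*((20 - 17)*(19 + 3²))² = (1/(-222) - 1136)*(3*(19 + 9))² = (-1/222 - 1136)*(3*28)² = -252193/222*84² = -252193/222*7056 = -296578968/37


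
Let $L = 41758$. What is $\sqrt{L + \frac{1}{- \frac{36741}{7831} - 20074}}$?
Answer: $\frac{\sqrt{1032392787311174489265}}{157236235} \approx 204.35$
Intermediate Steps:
$\sqrt{L + \frac{1}{- \frac{36741}{7831} - 20074}} = \sqrt{41758 + \frac{1}{- \frac{36741}{7831} - 20074}} = \sqrt{41758 + \frac{1}{- \frac{157236235}{7831}}} = \sqrt{41758 - \frac{7831}{157236235}} = \sqrt{\frac{6565870693299}{157236235}} = \frac{\sqrt{1032392787311174489265}}{157236235}$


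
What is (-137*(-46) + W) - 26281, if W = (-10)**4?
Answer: -9979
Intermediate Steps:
W = 10000
(-137*(-46) + W) - 26281 = (-137*(-46) + 10000) - 26281 = (6302 + 10000) - 26281 = 16302 - 26281 = -9979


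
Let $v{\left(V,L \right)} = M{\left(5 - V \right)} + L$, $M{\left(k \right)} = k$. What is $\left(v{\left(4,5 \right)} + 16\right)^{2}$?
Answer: $484$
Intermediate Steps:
$v{\left(V,L \right)} = 5 + L - V$ ($v{\left(V,L \right)} = \left(5 - V\right) + L = 5 + L - V$)
$\left(v{\left(4,5 \right)} + 16\right)^{2} = \left(\left(5 + 5 - 4\right) + 16\right)^{2} = \left(6 + 16\right)^{2} = 22^{2} = 484$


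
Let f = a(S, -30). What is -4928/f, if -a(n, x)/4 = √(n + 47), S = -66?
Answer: -1232*I*√19/19 ≈ -282.64*I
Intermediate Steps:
a(n, x) = -4*√(47 + n) (a(n, x) = -4*√(n + 47) = -4*√(47 + n))
f = -4*I*√19 (f = -4*√(47 - 66) = -4*I*√19 ≈ -17.436*I)
-4928/f = -4928*I*√19/76 = -1232*I*√19/19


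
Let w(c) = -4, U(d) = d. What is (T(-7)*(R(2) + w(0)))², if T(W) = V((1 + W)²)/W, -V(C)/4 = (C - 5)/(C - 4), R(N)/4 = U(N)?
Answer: 961/196 ≈ 4.9031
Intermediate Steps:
R(N) = 4*N
V(C) = -4*(-5 + C)/(-4 + C) (V(C) = -4*(C - 5)/(C - 4) = -4*(-5 + C)/(-4 + C))
T(W) = 4*(5 - (1 + W)²)/(W*(-4 + (1 + W)²)) (T(W) = (4*(5 - (1 + W)²)/(-4 + (1 + W)²))/W = 4*(5 - (1 + W)²)/(W*(-4 + (1 + W)²)))
(T(-7)*(R(2) + w(0)))² = ((4*(5 - (1 - 7)²)/(-7*(-4 + (1 - 7)²)))*(4*2 - 4))² = ((4*(-⅐)*(5 - 1*(-6)²)/(-4 + (-6)²))*(8 - 4))² = ((4*(-⅐)*(5 - 1*36)/(-4 + 36))*4)² = ((4*(-⅐)*(5 - 36)/32)*4)² = ((4*(-⅐)*(1/32)*(-31))*4)² = ((31/56)*4)² = (31/14)² = 961/196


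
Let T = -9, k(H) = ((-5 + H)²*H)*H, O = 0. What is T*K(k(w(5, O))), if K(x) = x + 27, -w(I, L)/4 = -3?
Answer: -63747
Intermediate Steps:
w(I, L) = 12 (w(I, L) = -4*(-3) = 12)
k(H) = H²*(-5 + H)² (k(H) = (H*(-5 + H)²)*H = H²*(-5 + H)²)
K(x) = 27 + x
T*K(k(w(5, O))) = -9*(27 + 12²*(-5 + 12)²) = -9*(27 + 144*7²) = -9*(27 + 144*49) = -9*(27 + 7056) = -9*7083 = -63747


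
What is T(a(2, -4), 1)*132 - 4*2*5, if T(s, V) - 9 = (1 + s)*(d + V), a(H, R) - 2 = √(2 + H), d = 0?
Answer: 1808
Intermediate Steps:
a(H, R) = 2 + √(2 + H)
T(s, V) = 9 + V*(1 + s) (T(s, V) = 9 + (1 + s)*(0 + V) = 9 + (1 + s)*V = 9 + V*(1 + s))
T(a(2, -4), 1)*132 - 4*2*5 = (9 + 1 + 1*(2 + √(2 + 2)))*132 - 4*2*5 = (9 + 1 + 1*(2 + √4))*132 - 8*5 = (9 + 1 + 1*(2 + 2))*132 - 40 = (9 + 1 + 1*4)*132 - 40 = (9 + 1 + 4)*132 - 40 = 14*132 - 40 = 1848 - 40 = 1808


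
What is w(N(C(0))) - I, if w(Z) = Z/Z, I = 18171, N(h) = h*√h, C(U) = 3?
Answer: -18170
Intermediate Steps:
N(h) = h^(3/2)
w(Z) = 1
w(N(C(0))) - I = 1 - 1*18171 = 1 - 18171 = -18170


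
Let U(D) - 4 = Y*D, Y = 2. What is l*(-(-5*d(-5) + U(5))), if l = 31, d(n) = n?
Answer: -1209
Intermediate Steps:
U(D) = 4 + 2*D
l*(-(-5*d(-5) + U(5))) = 31*(-(-5*(-5) + (4 + 2*5))) = 31*(-(25 + (4 + 10))) = 31*(-(25 + 14)) = 31*(-1*39) = 31*(-39) = -1209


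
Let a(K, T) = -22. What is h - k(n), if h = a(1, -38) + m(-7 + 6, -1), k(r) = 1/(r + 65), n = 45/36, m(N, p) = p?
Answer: -6099/265 ≈ -23.015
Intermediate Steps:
n = 5/4 (n = 45*(1/36) = 5/4 ≈ 1.2500)
k(r) = 1/(65 + r)
h = -23 (h = -22 - 1 = -23)
h - k(n) = -23 - 1/(65 + 5/4) = -23 - 1/265/4 = -23 - 1*4/265 = -23 - 4/265 = -6099/265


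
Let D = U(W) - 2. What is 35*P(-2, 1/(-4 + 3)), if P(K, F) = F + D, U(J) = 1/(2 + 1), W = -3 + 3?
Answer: -280/3 ≈ -93.333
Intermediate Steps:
W = 0
U(J) = 1/3
D = -5/3 (D = 1/3 - 2 = -5/3 ≈ -1.6667)
P(K, F) = -5/3 + F (P(K, F) = F - 5/3 = -5/3 + F)
35*P(-2, 1/(-4 + 3)) = 35*(-5/3 + 1/(-4 + 3)) = 35*(-5/3 + 1/(-1)) = 35*(-5/3 - 1) = 35*(-8/3) = -280/3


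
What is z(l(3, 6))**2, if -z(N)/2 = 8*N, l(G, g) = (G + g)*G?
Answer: 186624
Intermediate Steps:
l(G, g) = G*(G + g)
z(N) = -16*N
z(l(3, 6))**2 = (-48*(3 + 6))**2 = (-48*9)**2 = (-16*27)**2 = (-432)**2 = 186624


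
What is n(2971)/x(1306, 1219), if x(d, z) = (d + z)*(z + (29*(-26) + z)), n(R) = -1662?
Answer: -831/2126050 ≈ -0.00039087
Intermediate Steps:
x(d, z) = (-754 + 2*z)*(d + z) (x(d, z) = (d + z)*(z + (-754 + z)) = (d + z)*(-754 + 2*z) = (-754 + 2*z)*(d + z))
n(2971)/x(1306, 1219) = -1662/(-754*1306 - 754*1219 + 2*1219**2 + 2*1306*1219) = -1662/(-984724 - 919126 + 2*1485961 + 3184028) = -1662/(-984724 - 919126 + 2971922 + 3184028) = -1662/4252100 = -1662*1/4252100 = -831/2126050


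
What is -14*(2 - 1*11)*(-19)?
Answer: -2394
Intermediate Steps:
-14*(2 - 1*11)*(-19) = -14*(2 - 11)*(-19) = -14*(-9)*(-19) = 126*(-19) = -2394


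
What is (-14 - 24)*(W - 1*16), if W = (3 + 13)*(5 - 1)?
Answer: -1824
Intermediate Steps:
W = 64 (W = 16*4 = 64)
(-14 - 24)*(W - 1*16) = (-14 - 24)*(64 - 1*16) = -38*(64 - 16) = -38*48 = -1824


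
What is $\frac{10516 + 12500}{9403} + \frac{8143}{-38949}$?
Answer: $\frac{819881555}{366237447} \approx 2.2387$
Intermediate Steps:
$\frac{10516 + 12500}{9403} + \frac{8143}{-38949} = 23016 \cdot \frac{1}{9403} + 8143 \left(- \frac{1}{38949}\right) = \frac{23016}{9403} - \frac{8143}{38949} = \frac{819881555}{366237447}$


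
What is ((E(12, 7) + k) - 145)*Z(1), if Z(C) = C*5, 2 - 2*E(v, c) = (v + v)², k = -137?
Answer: -2845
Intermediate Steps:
E(v, c) = 1 - 2*v² (E(v, c) = 1 - (v + v)²/2 = 1 - 4*v²/2 = 1 - 2*v²)
Z(C) = 5*C
((E(12, 7) + k) - 145)*Z(1) = (((1 - 2*12²) - 137) - 145)*(5*1) = (((1 - 2*144) - 137) - 145)*5 = (((1 - 288) - 137) - 145)*5 = ((-287 - 137) - 145)*5 = (-424 - 145)*5 = -569*5 = -2845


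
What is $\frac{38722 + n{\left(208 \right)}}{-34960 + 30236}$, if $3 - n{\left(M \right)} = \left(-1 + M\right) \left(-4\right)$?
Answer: $- \frac{39553}{4724} \approx -8.3728$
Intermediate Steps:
$n{\left(M \right)} = -1 + 4 M$ ($n{\left(M \right)} = 3 - \left(-1 + M\right) \left(-4\right) = 3 - \left(4 - 4 M\right) = 3 + \left(-4 + 4 M\right) = -1 + 4 M$)
$\frac{38722 + n{\left(208 \right)}}{-34960 + 30236} = \frac{38722 + \left(-1 + 4 \cdot 208\right)}{-34960 + 30236} = \frac{38722 + \left(-1 + 832\right)}{-4724} = \left(38722 + 831\right) \left(- \frac{1}{4724}\right) = 39553 \left(- \frac{1}{4724}\right) = - \frac{39553}{4724}$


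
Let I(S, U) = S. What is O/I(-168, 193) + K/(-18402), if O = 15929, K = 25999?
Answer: -16527405/171752 ≈ -96.228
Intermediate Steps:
O/I(-168, 193) + K/(-18402) = 15929/(-168) + 25999/(-18402) = 15929*(-1/168) + 25999*(-1/18402) = -15929/168 - 25999/18402 = -16527405/171752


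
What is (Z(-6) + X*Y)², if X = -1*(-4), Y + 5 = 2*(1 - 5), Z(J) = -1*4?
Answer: 3136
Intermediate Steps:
Z(J) = -4
Y = -13 (Y = -5 + 2*(1 - 5) = -5 + 2*(-4) = -5 - 8 = -13)
X = 4
(Z(-6) + X*Y)² = (-4 + 4*(-13))² = (-4 - 52)² = (-56)² = 3136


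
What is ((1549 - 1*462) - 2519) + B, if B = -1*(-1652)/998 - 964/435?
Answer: -310958806/217065 ≈ -1432.6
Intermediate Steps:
B = -121726/217065 (B = 1652*(1/998) - 964*1/435 = 826/499 - 964/435 = -121726/217065 ≈ -0.56078)
((1549 - 1*462) - 2519) + B = ((1549 - 1*462) - 2519) - 121726/217065 = ((1549 - 462) - 2519) - 121726/217065 = (1087 - 2519) - 121726/217065 = -1432 - 121726/217065 = -310958806/217065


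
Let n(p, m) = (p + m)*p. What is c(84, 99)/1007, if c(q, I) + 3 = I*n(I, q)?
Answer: 1793580/1007 ≈ 1781.1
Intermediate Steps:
n(p, m) = p*(m + p) (n(p, m) = (m + p)*p = p*(m + p))
c(q, I) = -3 + I²*(I + q) (c(q, I) = -3 + I*(I*(q + I)) = -3 + I*(I*(I + q)) = -3 + I²*(I + q))
c(84, 99)/1007 = (-3 + 99²*(99 + 84))/1007 = (-3 + 9801*183)*(1/1007) = (-3 + 1793583)*(1/1007) = 1793580*(1/1007) = 1793580/1007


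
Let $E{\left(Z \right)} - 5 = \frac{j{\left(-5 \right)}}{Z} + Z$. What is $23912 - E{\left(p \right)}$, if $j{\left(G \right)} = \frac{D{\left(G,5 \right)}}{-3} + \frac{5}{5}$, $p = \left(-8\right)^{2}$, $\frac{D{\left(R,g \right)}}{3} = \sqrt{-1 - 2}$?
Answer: $\frac{1525951}{64} + \frac{i \sqrt{3}}{64} \approx 23843.0 + 0.027063 i$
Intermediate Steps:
$D{\left(R,g \right)} = 3 i \sqrt{3}$ ($D{\left(R,g \right)} = 3 \sqrt{-1 - 2} = 3 \sqrt{-3} = 3 i \sqrt{3}$)
$p = 64$
$j{\left(G \right)} = 1 - i \sqrt{3}$ ($j{\left(G \right)} = \frac{3 i \sqrt{3}}{-3} + \frac{5}{5} = 3 i \sqrt{3} \left(- \frac{1}{3}\right) + 5 \cdot \frac{1}{5} = - i \sqrt{3} + 1 = 1 - i \sqrt{3}$)
$E{\left(Z \right)} = 5 + Z + \frac{1 - i \sqrt{3}}{Z}$ ($E{\left(Z \right)} = 5 + \left(\frac{1 - i \sqrt{3}}{Z} + Z\right) = 5 + \left(Z + \frac{1 - i \sqrt{3}}{Z}\right) = 5 + Z + \frac{1 - i \sqrt{3}}{Z}$)
$23912 - E{\left(p \right)} = 23912 - \frac{1 + 64 \left(5 + 64\right) - i \sqrt{3}}{64} = 23912 - \frac{1 + 64 \cdot 69 - i \sqrt{3}}{64} = 23912 - \frac{1 + 4416 - i \sqrt{3}}{64} = 23912 - \frac{4417 - i \sqrt{3}}{64} = 23912 - \left(\frac{4417}{64} - \frac{i \sqrt{3}}{64}\right) = \frac{1525951}{64} + \frac{i \sqrt{3}}{64}$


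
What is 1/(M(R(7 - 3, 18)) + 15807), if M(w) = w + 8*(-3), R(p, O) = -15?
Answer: 1/15768 ≈ 6.3420e-5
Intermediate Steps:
M(w) = -24 + w (M(w) = w - 24 = -24 + w)
1/(M(R(7 - 3, 18)) + 15807) = 1/((-24 - 15) + 15807) = 1/(-39 + 15807) = 1/15768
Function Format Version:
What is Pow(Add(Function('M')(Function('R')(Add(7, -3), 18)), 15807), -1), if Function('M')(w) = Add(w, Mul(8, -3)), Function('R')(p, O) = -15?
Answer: Rational(1, 15768) ≈ 6.3420e-5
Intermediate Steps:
Function('M')(w) = Add(-24, w) (Function('M')(w) = Add(w, -24) = Add(-24, w))
Pow(Add(Function('M')(Function('R')(Add(7, -3), 18)), 15807), -1) = Pow(Add(Add(-24, -15), 15807), -1) = Pow(Add(-39, 15807), -1) = Pow(15768, -1) = Rational(1, 15768)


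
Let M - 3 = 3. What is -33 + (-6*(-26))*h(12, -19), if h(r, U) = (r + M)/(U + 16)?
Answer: -969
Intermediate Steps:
M = 6 (M = 3 + 3 = 6)
h(r, U) = (6 + r)/(16 + U) (h(r, U) = (r + 6)/(U + 16) = (6 + r)/(16 + U))
-33 + (-6*(-26))*h(12, -19) = -33 + (-6*(-26))*((6 + 12)/(16 - 19)) = -33 + 156*(18/(-3)) = -33 + 156*(-1/3*18) = -33 + 156*(-6) = -33 - 936 = -969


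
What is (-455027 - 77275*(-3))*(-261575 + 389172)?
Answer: -28479905594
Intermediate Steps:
(-455027 - 77275*(-3))*(-261575 + 389172) = (-455027 + 231825)*127597 = -223202*127597 = -28479905594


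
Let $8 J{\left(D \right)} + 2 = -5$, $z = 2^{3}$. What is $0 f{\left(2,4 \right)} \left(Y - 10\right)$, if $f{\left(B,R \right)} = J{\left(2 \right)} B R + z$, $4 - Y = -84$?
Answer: $0$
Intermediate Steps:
$Y = 88$ ($Y = 4 - -84 = 4 + 84 = 88$)
$z = 8$
$J{\left(D \right)} = - \frac{7}{8}$ ($J{\left(D \right)} = - \frac{1}{4} + \frac{1}{8} \left(-5\right) = - \frac{1}{4} - \frac{5}{8} = - \frac{7}{8}$)
$f{\left(B,R \right)} = 8 - \frac{7 B R}{8}$ ($f{\left(B,R \right)} = - \frac{7 B}{8} R + 8 = - \frac{7 B R}{8} + 8 = 8 - \frac{7 B R}{8}$)
$0 f{\left(2,4 \right)} \left(Y - 10\right) = 0 \left(8 - \frac{7}{4} \cdot 4\right) \left(88 - 10\right) = 0 \left(8 - 7\right) 78 = 0 \cdot 1 \cdot 78 = 0 \cdot 78 = 0$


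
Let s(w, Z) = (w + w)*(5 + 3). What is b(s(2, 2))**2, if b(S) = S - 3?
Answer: 841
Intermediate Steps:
s(w, Z) = 16*w (s(w, Z) = (2*w)*8 = 16*w)
b(S) = -3 + S
b(s(2, 2))**2 = (-3 + 16*2)**2 = (-3 + 32)**2 = 29**2 = 841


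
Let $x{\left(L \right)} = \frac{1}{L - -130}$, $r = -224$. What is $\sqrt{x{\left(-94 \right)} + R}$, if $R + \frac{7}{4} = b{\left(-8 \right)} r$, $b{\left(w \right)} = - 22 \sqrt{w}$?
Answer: $\frac{\sqrt{-62 + 354816 i \sqrt{2}}}{6} \approx 83.477 + 83.487 i$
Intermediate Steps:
$x{\left(L \right)} = \frac{1}{130 + L}$ ($x{\left(L \right)} = \frac{1}{L + 130} = \frac{1}{130 + L}$)
$R = - \frac{7}{4} + 9856 i \sqrt{2}$ ($R = - \frac{7}{4} + - 22 \sqrt{-8} \left(-224\right) = - \frac{7}{4} + - 22 \cdot 2 i \sqrt{2} \left(-224\right) = - \frac{7}{4} + - 44 i \sqrt{2} \left(-224\right) = - \frac{7}{4} + 9856 i \sqrt{2} \approx -1.75 + 13938.0 i$)
$\sqrt{x{\left(-94 \right)} + R} = \sqrt{\frac{1}{130 - 94} - \left(\frac{7}{4} - 9856 i \sqrt{2}\right)} = \sqrt{\frac{1}{36} - \left(\frac{7}{4} - 9856 i \sqrt{2}\right)} = \sqrt{- \frac{31}{18} + 9856 i \sqrt{2}}$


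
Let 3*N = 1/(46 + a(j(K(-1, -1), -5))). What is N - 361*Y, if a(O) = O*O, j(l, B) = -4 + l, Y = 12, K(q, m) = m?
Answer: -922715/213 ≈ -4332.0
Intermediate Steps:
a(O) = O**2
N = 1/213 (N = 1/(3*(46 + (-4 - 1)**2)) = 1/(3*(46 + (-5)**2)) = 1/(3*(46 + 25)) = (1/3)/71 = (1/3)*(1/71) = 1/213 ≈ 0.0046948)
N - 361*Y = 1/213 - 361*12 = 1/213 - 4332 = -922715/213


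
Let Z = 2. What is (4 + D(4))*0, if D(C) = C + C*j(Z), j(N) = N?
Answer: 0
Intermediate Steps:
D(C) = 3*C (D(C) = C + C*2 = C + 2*C = 3*C)
(4 + D(4))*0 = (4 + 3*4)*0 = (4 + 12)*0 = 16*0 = 0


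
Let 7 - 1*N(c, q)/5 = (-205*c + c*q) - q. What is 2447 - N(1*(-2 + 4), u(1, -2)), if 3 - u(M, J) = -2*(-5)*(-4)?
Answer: 577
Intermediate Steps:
u(M, J) = 43 (u(M, J) = 3 - (-2*(-5))*(-4) = 3 - 10*(-4) = 3 - 1*(-40) = 3 + 40 = 43)
N(c, q) = 35 + 5*q + 1025*c - 5*c*q (N(c, q) = 35 - 5*((-205*c + c*q) - q) = 35 - 5*(-q - 205*c + c*q) = 35 + (5*q + 1025*c - 5*c*q) = 35 + 5*q + 1025*c - 5*c*q)
2447 - N(1*(-2 + 4), u(1, -2)) = 2447 - (35 + 5*43 + 1025*(1*(-2 + 4)) - 5*1*(-2 + 4)*43) = 2447 - (35 + 215 + 1025*(1*2) - 5*1*2*43) = 2447 - (35 + 215 + 1025*2 - 5*2*43) = 2447 - (35 + 215 + 2050 - 430) = 2447 - 1*1870 = 2447 - 1870 = 577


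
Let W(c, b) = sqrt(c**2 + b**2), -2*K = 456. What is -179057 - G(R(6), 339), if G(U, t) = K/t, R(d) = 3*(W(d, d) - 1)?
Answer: -20233365/113 ≈ -1.7906e+5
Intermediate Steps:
K = -228 (K = -1/2*456 = -228)
W(c, b) = sqrt(b**2 + c**2)
R(d) = -3 + 3*sqrt(2)*sqrt(d**2) (R(d) = 3*(sqrt(d**2 + d**2) - 1) = 3*(sqrt(2*d**2) - 1) = 3*(sqrt(2)*sqrt(d**2) - 1) = 3*(-1 + sqrt(2)*sqrt(d**2)) = -3 + 3*sqrt(2)*sqrt(d**2))
G(U, t) = -228/t
-179057 - G(R(6), 339) = -179057 - (-228)/339 = -179057 - 1*(-76/113) = -179057 + 76/113 = -20233365/113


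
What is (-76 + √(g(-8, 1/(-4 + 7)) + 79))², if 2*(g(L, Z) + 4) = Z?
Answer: (456 - √2706)²/36 ≈ 4533.3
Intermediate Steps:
g(L, Z) = -4 + Z/2
(-76 + √(g(-8, 1/(-4 + 7)) + 79))² = (-76 + √((-4 + 1/(2*(-4 + 7))) + 79))² = (-76 + √((-4 + (½)/3) + 79))² = (-76 + √((-4 + (½)*(⅓)) + 79))² = (-76 + √((-4 + ⅙) + 79))² = (-76 + √(-23/6 + 79))² = (-76 + √(451/6))² = (-76 + √2706/6)²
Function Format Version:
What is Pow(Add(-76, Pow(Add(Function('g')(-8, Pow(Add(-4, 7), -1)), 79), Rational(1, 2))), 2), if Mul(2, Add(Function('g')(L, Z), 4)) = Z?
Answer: Mul(Rational(1, 36), Pow(Add(456, Mul(-1, Pow(2706, Rational(1, 2)))), 2)) ≈ 4533.3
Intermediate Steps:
Function('g')(L, Z) = Add(-4, Mul(Rational(1, 2), Z))
Pow(Add(-76, Pow(Add(Function('g')(-8, Pow(Add(-4, 7), -1)), 79), Rational(1, 2))), 2) = Pow(Add(-76, Pow(Add(Add(-4, Mul(Rational(1, 2), Pow(Add(-4, 7), -1))), 79), Rational(1, 2))), 2) = Pow(Add(-76, Pow(Add(Add(-4, Mul(Rational(1, 2), Pow(3, -1))), 79), Rational(1, 2))), 2) = Pow(Add(-76, Pow(Add(Add(-4, Mul(Rational(1, 2), Rational(1, 3))), 79), Rational(1, 2))), 2) = Pow(Add(-76, Pow(Add(Add(-4, Rational(1, 6)), 79), Rational(1, 2))), 2) = Pow(Add(-76, Pow(Add(Rational(-23, 6), 79), Rational(1, 2))), 2) = Pow(Add(-76, Pow(Rational(451, 6), Rational(1, 2))), 2) = Pow(Add(-76, Mul(Rational(1, 6), Pow(2706, Rational(1, 2)))), 2)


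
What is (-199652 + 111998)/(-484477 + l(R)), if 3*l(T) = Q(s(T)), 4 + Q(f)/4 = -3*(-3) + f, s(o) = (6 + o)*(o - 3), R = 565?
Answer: 29218/18867 ≈ 1.5486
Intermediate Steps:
s(o) = (-3 + o)*(6 + o) (s(o) = (6 + o)*(-3 + o) = (-3 + o)*(6 + o))
Q(f) = 20 + 4*f (Q(f) = -16 + 4*(-3*(-3) + f) = -16 + 4*(9 + f) = -16 + (36 + 4*f) = 20 + 4*f)
l(T) = -52/3 + 4*T + 4*T²/3 (l(T) = (20 + 4*(-18 + T² + 3*T))/3 = (20 + (-72 + 4*T² + 12*T))/3 = (-52 + 4*T² + 12*T)/3 = -52/3 + 4*T + 4*T²/3)
(-199652 + 111998)/(-484477 + l(R)) = (-199652 + 111998)/(-484477 + (-52/3 + 4*565 + (4/3)*565²)) = -87654/(-484477 + (-52/3 + 2260 + (4/3)*319225)) = -87654/(-484477 + (-52/3 + 2260 + 1276900/3)) = -87654/(-484477 + 427876) = -87654/(-56601) = -87654*(-1/56601) = 29218/18867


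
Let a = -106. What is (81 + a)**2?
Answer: 625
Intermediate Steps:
(81 + a)**2 = (81 - 106)**2 = (-25)**2 = 625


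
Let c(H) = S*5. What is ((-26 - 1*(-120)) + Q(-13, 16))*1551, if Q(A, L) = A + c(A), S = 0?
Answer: 125631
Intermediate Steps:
c(H) = 0 (c(H) = 0*5 = 0)
Q(A, L) = A (Q(A, L) = A + 0 = A)
((-26 - 1*(-120)) + Q(-13, 16))*1551 = ((-26 - 1*(-120)) - 13)*1551 = ((-26 + 120) - 13)*1551 = (94 - 13)*1551 = 81*1551 = 125631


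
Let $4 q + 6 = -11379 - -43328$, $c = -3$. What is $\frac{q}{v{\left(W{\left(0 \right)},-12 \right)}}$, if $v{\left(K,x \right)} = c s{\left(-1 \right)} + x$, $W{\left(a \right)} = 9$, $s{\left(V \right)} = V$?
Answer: $- \frac{31943}{36} \approx -887.31$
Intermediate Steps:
$v{\left(K,x \right)} = 3 + x$ ($v{\left(K,x \right)} = \left(-3\right) \left(-1\right) + x = 3 + x$)
$q = \frac{31943}{4}$ ($q = - \frac{3}{2} + \frac{-11379 - -43328}{4} = - \frac{3}{2} + \frac{-11379 + 43328}{4} = - \frac{3}{2} + \frac{1}{4} \cdot 31949 = - \frac{3}{2} + \frac{31949}{4} = \frac{31943}{4} \approx 7985.8$)
$\frac{q}{v{\left(W{\left(0 \right)},-12 \right)}} = \frac{31943}{4 \left(3 - 12\right)} = \frac{31943}{4 \left(-9\right)} = \frac{31943}{4} \left(- \frac{1}{9}\right) = - \frac{31943}{36}$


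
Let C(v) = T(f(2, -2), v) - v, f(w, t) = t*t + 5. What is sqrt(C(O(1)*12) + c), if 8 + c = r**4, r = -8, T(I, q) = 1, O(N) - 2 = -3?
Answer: sqrt(4101) ≈ 64.039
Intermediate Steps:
f(w, t) = 5 + t**2 (f(w, t) = t**2 + 5 = 5 + t**2)
O(N) = -1 (O(N) = 2 - 3 = -1)
C(v) = 1 - v
c = 4088 (c = -8 + (-8)**4 = -8 + 4096 = 4088)
sqrt(C(O(1)*12) + c) = sqrt((1 - (-1)*12) + 4088) = sqrt((1 - 1*(-12)) + 4088) = sqrt((1 + 12) + 4088) = sqrt(13 + 4088) = sqrt(4101)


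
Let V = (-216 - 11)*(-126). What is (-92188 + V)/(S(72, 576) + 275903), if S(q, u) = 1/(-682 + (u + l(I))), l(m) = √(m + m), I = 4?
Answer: -196979176537908/854702983120817 - 127172*√2/854702983120817 ≈ -0.23047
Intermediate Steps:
l(m) = √2*√m (l(m) = √(2*m) = √2*√m)
V = 28602 (V = -227*(-126) = 28602)
S(q, u) = 1/(-682 + u + 2*√2) (S(q, u) = 1/(-682 + (u + √2*√4)) = 1/(-682 + (u + √2*2)) = 1/(-682 + (u + 2*√2)) = 1/(-682 + u + 2*√2))
(-92188 + V)/(S(72, 576) + 275903) = (-92188 + 28602)/(1/(-682 + 576 + 2*√2) + 275903) = -63586/(1/(-106 + 2*√2) + 275903) = -63586/(275903 + 1/(-106 + 2*√2))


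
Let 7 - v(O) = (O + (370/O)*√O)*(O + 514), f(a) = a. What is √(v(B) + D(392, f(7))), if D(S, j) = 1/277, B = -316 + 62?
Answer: 2*√(20434316147415 + 117178610575*I*√254)/35179 ≈ 257.26 + 11.731*I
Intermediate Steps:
B = -254
D(S, j) = 1/277
v(O) = 7 - (514 + O)*(O + 370/√O) (v(O) = 7 - (O + (370/O)*√O)*(O + 514) = 7 - (O + 370/√O)*(514 + O) = 7 - (514 + O)*(O + 370/√O))
√(v(B) + D(392, f(7))) = √((7 - 1*(-254)² - (-95090)*I*√254/127 - 514*(-254) - 370*I*√254) + 1/277) = √((7 - 1*64516 - (-95090)*I*√254/127 + 130556 - 370*I*√254) + 1/277) = √((7 - 64516 + 95090*I*√254/127 + 130556 - 370*I*√254) + 1/277) = √((66047 + 48100*I*√254/127) + 1/277) = √(18295020/277 + 48100*I*√254/127)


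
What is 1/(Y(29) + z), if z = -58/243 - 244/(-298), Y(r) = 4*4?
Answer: 36207/600316 ≈ 0.060313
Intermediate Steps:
Y(r) = 16
z = 21004/36207 (z = -58*1/243 - 244*(-1/298) = -58/243 + 122/149 = 21004/36207 ≈ 0.58011)
1/(Y(29) + z) = 1/(16 + 21004/36207) = 1/(600316/36207) = 36207/600316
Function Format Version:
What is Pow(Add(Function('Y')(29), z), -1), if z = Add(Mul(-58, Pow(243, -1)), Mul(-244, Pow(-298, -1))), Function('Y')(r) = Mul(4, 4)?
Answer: Rational(36207, 600316) ≈ 0.060313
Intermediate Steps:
Function('Y')(r) = 16
z = Rational(21004, 36207) (z = Add(Mul(-58, Rational(1, 243)), Mul(-244, Rational(-1, 298))) = Add(Rational(-58, 243), Rational(122, 149)) = Rational(21004, 36207) ≈ 0.58011)
Pow(Add(Function('Y')(29), z), -1) = Pow(Add(16, Rational(21004, 36207)), -1) = Pow(Rational(600316, 36207), -1) = Rational(36207, 600316)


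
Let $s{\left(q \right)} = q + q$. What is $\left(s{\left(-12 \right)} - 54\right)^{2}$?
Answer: $6084$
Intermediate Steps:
$s{\left(q \right)} = 2 q$
$\left(s{\left(-12 \right)} - 54\right)^{2} = \left(2 \left(-12\right) - 54\right)^{2} = \left(-24 - 54\right)^{2} = \left(-78\right)^{2} = 6084$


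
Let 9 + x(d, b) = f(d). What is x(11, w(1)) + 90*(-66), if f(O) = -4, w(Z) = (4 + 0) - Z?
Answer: -5953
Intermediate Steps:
w(Z) = 4 - Z
x(d, b) = -13 (x(d, b) = -9 - 4 = -13)
x(11, w(1)) + 90*(-66) = -13 + 90*(-66) = -13 - 5940 = -5953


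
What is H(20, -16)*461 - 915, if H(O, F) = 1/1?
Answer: -454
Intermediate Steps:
H(O, F) = 1
H(20, -16)*461 - 915 = 1*461 - 915 = 461 - 915 = -454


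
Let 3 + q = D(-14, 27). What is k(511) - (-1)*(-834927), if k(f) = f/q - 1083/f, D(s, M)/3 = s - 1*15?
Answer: -38398651321/45990 ≈ -8.3494e+5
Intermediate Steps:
D(s, M) = -45 + 3*s (D(s, M) = 3*(s - 1*15) = 3*(s - 15) = 3*(-15 + s) = -45 + 3*s)
q = -90 (q = -3 + (-45 + 3*(-14)) = -3 + (-45 - 42) = -3 - 87 = -90)
k(f) = -1083/f - f/90 (k(f) = f/(-90) - 1083/f = f*(-1/90) - 1083/f = -f/90 - 1083/f = -1083/f - f/90)
k(511) - (-1)*(-834927) = (-1083/511 - 1/90*511) - (-1)*(-834927) = (-1083*1/511 - 511/90) - 1*834927 = (-1083/511 - 511/90) - 834927 = -358591/45990 - 834927 = -38398651321/45990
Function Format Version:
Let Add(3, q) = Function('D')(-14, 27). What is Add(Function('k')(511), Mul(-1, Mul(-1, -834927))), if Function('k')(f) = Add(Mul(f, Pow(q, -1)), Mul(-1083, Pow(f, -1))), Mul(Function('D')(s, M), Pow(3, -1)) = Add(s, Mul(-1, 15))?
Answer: Rational(-38398651321, 45990) ≈ -8.3494e+5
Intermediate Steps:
Function('D')(s, M) = Add(-45, Mul(3, s)) (Function('D')(s, M) = Mul(3, Add(s, Mul(-1, 15))) = Mul(3, Add(s, -15)) = Mul(3, Add(-15, s)) = Add(-45, Mul(3, s)))
q = -90 (q = Add(-3, Add(-45, Mul(3, -14))) = Add(-3, Add(-45, -42)) = Add(-3, -87) = -90)
Function('k')(f) = Add(Mul(-1083, Pow(f, -1)), Mul(Rational(-1, 90), f)) (Function('k')(f) = Add(Mul(f, Pow(-90, -1)), Mul(-1083, Pow(f, -1))) = Add(Mul(f, Rational(-1, 90)), Mul(-1083, Pow(f, -1))) = Add(Mul(Rational(-1, 90), f), Mul(-1083, Pow(f, -1))) = Add(Mul(-1083, Pow(f, -1)), Mul(Rational(-1, 90), f)))
Add(Function('k')(511), Mul(-1, Mul(-1, -834927))) = Add(Add(Mul(-1083, Pow(511, -1)), Mul(Rational(-1, 90), 511)), Mul(-1, Mul(-1, -834927))) = Add(Add(Mul(-1083, Rational(1, 511)), Rational(-511, 90)), Mul(-1, 834927)) = Add(Add(Rational(-1083, 511), Rational(-511, 90)), -834927) = Add(Rational(-358591, 45990), -834927) = Rational(-38398651321, 45990)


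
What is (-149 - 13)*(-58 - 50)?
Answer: 17496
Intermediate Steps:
(-149 - 13)*(-58 - 50) = -162*(-108) = 17496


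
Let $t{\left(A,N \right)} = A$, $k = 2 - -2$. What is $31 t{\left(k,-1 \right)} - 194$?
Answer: $-70$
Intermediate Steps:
$k = 4$ ($k = 2 + 2 = 4$)
$31 t{\left(k,-1 \right)} - 194 = 31 \cdot 4 - 194 = 124 - 194 = -70$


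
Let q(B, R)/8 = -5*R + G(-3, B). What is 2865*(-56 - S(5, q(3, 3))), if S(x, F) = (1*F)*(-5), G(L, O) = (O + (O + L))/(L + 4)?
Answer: -1535640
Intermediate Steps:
G(L, O) = (L + 2*O)/(4 + L) (G(L, O) = (O + (L + O))/(4 + L) = (L + 2*O)/(4 + L))
q(B, R) = -24 - 40*R + 16*B (q(B, R) = 8*(-5*R + (-3 + 2*B)/(4 - 3)) = 8*(-5*R + (-3 + 2*B)/1) = 8*(-5*R + 1*(-3 + 2*B)) = 8*(-5*R + (-3 + 2*B)) = 8*(-3 - 5*R + 2*B) = -24 - 40*R + 16*B)
S(x, F) = -5*F (S(x, F) = F*(-5) = -5*F)
2865*(-56 - S(5, q(3, 3))) = 2865*(-56 - (-5)*(-24 - 40*3 + 16*3)) = 2865*(-56 - (-5)*(-24 - 120 + 48)) = 2865*(-56 - (-5)*(-96)) = 2865*(-56 - 1*480) = 2865*(-56 - 480) = 2865*(-536) = -1535640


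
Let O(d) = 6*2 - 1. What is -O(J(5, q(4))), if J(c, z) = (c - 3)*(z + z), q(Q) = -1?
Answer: -11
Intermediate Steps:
J(c, z) = 2*z*(-3 + c) (J(c, z) = (-3 + c)*(2*z) = 2*z*(-3 + c))
O(d) = 11 (O(d) = 12 - 1 = 11)
-O(J(5, q(4))) = -1*11 = -11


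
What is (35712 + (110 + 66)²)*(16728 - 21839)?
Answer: -340842368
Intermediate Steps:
(35712 + (110 + 66)²)*(16728 - 21839) = (35712 + 176²)*(-5111) = (35712 + 30976)*(-5111) = 66688*(-5111) = -340842368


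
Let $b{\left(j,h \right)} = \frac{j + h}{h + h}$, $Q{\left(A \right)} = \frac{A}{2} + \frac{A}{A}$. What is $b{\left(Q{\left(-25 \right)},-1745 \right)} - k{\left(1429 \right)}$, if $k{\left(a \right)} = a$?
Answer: $- \frac{9970907}{6980} \approx -1428.5$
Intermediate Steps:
$Q{\left(A \right)} = 1 + \frac{A}{2}$ ($Q{\left(A \right)} = A \frac{1}{2} + 1 = \frac{A}{2} + 1 = 1 + \frac{A}{2}$)
$b{\left(j,h \right)} = \frac{h + j}{2 h}$
$b{\left(Q{\left(-25 \right)},-1745 \right)} - k{\left(1429 \right)} = \frac{-1745 + \left(1 + \frac{1}{2} \left(-25\right)\right)}{2 \left(-1745\right)} - 1429 = \frac{1}{2} \left(- \frac{1}{1745}\right) \left(-1745 + \left(1 - \frac{25}{2}\right)\right) - 1429 = \frac{1}{2} \left(- \frac{1}{1745}\right) \left(-1745 - \frac{23}{2}\right) - 1429 = \frac{1}{2} \left(- \frac{1}{1745}\right) \left(- \frac{3513}{2}\right) - 1429 = \frac{3513}{6980} - 1429 = - \frac{9970907}{6980}$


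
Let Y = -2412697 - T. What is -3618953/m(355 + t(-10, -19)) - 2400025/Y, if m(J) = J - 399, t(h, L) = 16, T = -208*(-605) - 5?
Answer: 574180949856/4442431 ≈ 1.2925e+5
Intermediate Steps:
T = 125835 (T = 125840 - 5 = 125835)
Y = -2538532 (Y = -2412697 - 1*125835 = -2412697 - 125835 = -2538532)
m(J) = -399 + J
-3618953/m(355 + t(-10, -19)) - 2400025/Y = -3618953/(-399 + (355 + 16)) - 2400025/(-2538532) = -3618953/(-399 + 371) - 2400025*(-1/2538532) = -3618953/(-28) + 2400025/2538532 = -3618953*(-1/28) + 2400025/2538532 = 3618953/28 + 2400025/2538532 = 574180949856/4442431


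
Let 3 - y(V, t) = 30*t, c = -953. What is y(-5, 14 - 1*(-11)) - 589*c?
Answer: 560570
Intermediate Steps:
y(V, t) = 3 - 30*t
y(-5, 14 - 1*(-11)) - 589*c = (3 - 30*(14 - 1*(-11))) - 589*(-953) = (3 - 30*(14 + 11)) + 561317 = (3 - 30*25) + 561317 = (3 - 750) + 561317 = -747 + 561317 = 560570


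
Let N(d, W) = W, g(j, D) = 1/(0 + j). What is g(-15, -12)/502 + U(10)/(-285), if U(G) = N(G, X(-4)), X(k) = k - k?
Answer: -1/7530 ≈ -0.00013280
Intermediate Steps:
g(j, D) = 1/j
X(k) = 0
U(G) = 0
g(-15, -12)/502 + U(10)/(-285) = 1/(-15*502) + 0/(-285) = -1/15*1/502 + 0*(-1/285) = -1/7530 + 0 = -1/7530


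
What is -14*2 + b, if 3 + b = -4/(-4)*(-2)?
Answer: -33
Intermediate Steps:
b = -5 (b = -3 - 4/(-4)*(-2) = -3 - 4*(-¼)*(-2) = -3 + 1*(-2) = -3 - 2 = -5)
-14*2 + b = -14*2 - 5 = -28 - 5 = -33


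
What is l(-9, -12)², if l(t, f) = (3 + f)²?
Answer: 6561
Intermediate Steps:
l(-9, -12)² = ((3 - 12)²)² = ((-9)²)² = 81² = 6561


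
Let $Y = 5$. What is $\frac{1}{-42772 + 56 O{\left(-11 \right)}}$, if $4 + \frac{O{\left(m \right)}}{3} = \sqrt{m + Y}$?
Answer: $- \frac{10861}{471887620} - \frac{21 i \sqrt{6}}{235943810} \approx -2.3016 \cdot 10^{-5} - 2.1801 \cdot 10^{-7} i$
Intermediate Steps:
$O{\left(m \right)} = -12 + 3 \sqrt{5 + m}$ ($O{\left(m \right)} = -12 + 3 \sqrt{m + 5} = -12 + 3 \sqrt{5 + m}$)
$\frac{1}{-42772 + 56 O{\left(-11 \right)}} = \frac{1}{-42772 + 56 \left(-12 + 3 \sqrt{5 - 11}\right)} = \frac{1}{-42772 + 56 \left(-12 + 3 \sqrt{-6}\right)} = \frac{1}{-42772 + 56 \left(-12 + 3 i \sqrt{6}\right)} = \frac{1}{-42772 - \left(672 - 168 i \sqrt{6}\right)} = \frac{1}{-43444 + 168 i \sqrt{6}}$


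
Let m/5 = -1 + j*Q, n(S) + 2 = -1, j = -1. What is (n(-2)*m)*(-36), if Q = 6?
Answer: -3780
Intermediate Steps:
n(S) = -3 (n(S) = -2 - 1 = -3)
m = -35 (m = 5*(-1 - 1*6) = 5*(-1 - 6) = 5*(-7) = -35)
(n(-2)*m)*(-36) = -3*(-35)*(-36) = 105*(-36) = -3780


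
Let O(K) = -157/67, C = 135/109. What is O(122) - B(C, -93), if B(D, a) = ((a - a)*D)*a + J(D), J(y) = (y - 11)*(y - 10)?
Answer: -69945357/796027 ≈ -87.868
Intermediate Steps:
C = 135/109 (C = 135*(1/109) = 135/109 ≈ 1.2385)
J(y) = (-11 + y)*(-10 + y)
O(K) = -157/67 (O(K) = -157*1/67 = -157/67)
B(D, a) = 110 + D**2 - 21*D (B(D, a) = ((a - a)*D)*a + (110 + D**2 - 21*D) = (0*D)*a + (110 + D**2 - 21*D) = 0*a + (110 + D**2 - 21*D) = 0 + (110 + D**2 - 21*D) = 110 + D**2 - 21*D)
O(122) - B(C, -93) = -157/67 - (110 + (135/109)**2 - 21*135/109) = -157/67 - (110 + 18225/11881 - 2835/109) = -157/67 - 1*1016120/11881 = -157/67 - 1016120/11881 = -69945357/796027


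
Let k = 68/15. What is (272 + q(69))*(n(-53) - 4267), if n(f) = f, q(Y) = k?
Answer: -1194624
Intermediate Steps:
k = 68/15 (k = 68*(1/15) = 68/15 ≈ 4.5333)
q(Y) = 68/15
(272 + q(69))*(n(-53) - 4267) = (272 + 68/15)*(-53 - 4267) = (4148/15)*(-4320) = -1194624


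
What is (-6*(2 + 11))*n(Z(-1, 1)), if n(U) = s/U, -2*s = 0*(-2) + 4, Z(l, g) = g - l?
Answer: 78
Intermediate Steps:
s = -2 (s = -(0*(-2) + 4)/2 = -(0 + 4)/2 = -½*4 = -2)
n(U) = -2/U
(-6*(2 + 11))*n(Z(-1, 1)) = (-6*(2 + 11))*(-2/(1 - 1*(-1))) = (-6*13)*(-2/(1 + 1)) = -(-156)/2 = -78*(-1) = 78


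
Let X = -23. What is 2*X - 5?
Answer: -51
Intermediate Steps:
2*X - 5 = 2*(-23) - 5 = -46 - 5 = -51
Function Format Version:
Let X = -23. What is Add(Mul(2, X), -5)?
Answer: -51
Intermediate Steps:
Add(Mul(2, X), -5) = Add(Mul(2, -23), -5) = Add(-46, -5) = -51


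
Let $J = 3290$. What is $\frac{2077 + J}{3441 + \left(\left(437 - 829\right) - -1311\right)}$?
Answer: $\frac{5367}{4360} \approx 1.231$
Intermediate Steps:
$\frac{2077 + J}{3441 + \left(\left(437 - 829\right) - -1311\right)} = \frac{2077 + 3290}{3441 + \left(\left(437 - 829\right) - -1311\right)} = \frac{5367}{3441 + \left(-392 + 1311\right)} = \frac{5367}{3441 + 919} = \frac{5367}{4360}$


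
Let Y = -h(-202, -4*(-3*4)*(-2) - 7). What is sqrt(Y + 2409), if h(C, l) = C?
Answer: sqrt(2611) ≈ 51.098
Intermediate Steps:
Y = 202 (Y = -1*(-202) = 202)
sqrt(Y + 2409) = sqrt(202 + 2409) = sqrt(2611)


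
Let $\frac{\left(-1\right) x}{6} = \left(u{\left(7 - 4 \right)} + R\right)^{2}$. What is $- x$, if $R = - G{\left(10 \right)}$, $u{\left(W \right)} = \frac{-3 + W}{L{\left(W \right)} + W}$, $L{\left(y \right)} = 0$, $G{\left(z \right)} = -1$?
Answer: $6$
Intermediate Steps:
$u{\left(W \right)} = \frac{-3 + W}{W}$ ($u{\left(W \right)} = \frac{-3 + W}{0 + W} = \frac{-3 + W}{W}$)
$R = 1$ ($R = \left(-1\right) \left(-1\right) = 1$)
$x = -6$ ($x = - 6 \left(\frac{-3 + \left(7 - 4\right)}{7 - 4} + 1\right)^{2} = - 6 \left(\frac{-3 + 3}{3} + 1\right)^{2} = - 6 \left(\frac{1}{3} \cdot 0 + 1\right)^{2} = - 6 \left(0 + 1\right)^{2} = - 6 \cdot 1^{2} = \left(-6\right) 1 = -6$)
$- x = \left(-1\right) \left(-6\right) = 6$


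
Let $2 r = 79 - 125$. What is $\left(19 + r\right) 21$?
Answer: $-84$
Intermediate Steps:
$r = -23$ ($r = \frac{79 - 125}{2} = \frac{1}{2} \left(-46\right) = -23$)
$\left(19 + r\right) 21 = \left(19 - 23\right) 21 = \left(-4\right) 21 = -84$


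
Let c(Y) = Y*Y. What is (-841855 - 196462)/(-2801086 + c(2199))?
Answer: -148331/290645 ≈ -0.51035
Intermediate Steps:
c(Y) = Y²
(-841855 - 196462)/(-2801086 + c(2199)) = (-841855 - 196462)/(-2801086 + 2199²) = -1038317/(-2801086 + 4835601) = -1038317/2034515 = -1038317*1/2034515 = -148331/290645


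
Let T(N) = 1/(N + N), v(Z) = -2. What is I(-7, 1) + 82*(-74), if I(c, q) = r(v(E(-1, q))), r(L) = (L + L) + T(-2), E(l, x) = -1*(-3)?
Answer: -24289/4 ≈ -6072.3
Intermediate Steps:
E(l, x) = 3
T(N) = 1/(2*N)
r(L) = -¼ + 2*L (r(L) = (L + L) + (½)/(-2) = 2*L + (½)*(-½) = 2*L - ¼ = -¼ + 2*L)
I(c, q) = -17/4 (I(c, q) = -¼ + 2*(-2) = -¼ - 4 = -17/4)
I(-7, 1) + 82*(-74) = -17/4 + 82*(-74) = -17/4 - 6068 = -24289/4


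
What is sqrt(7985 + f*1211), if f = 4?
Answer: sqrt(12829) ≈ 113.27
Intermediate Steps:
sqrt(7985 + f*1211) = sqrt(7985 + 4*1211) = sqrt(7985 + 4844) = sqrt(12829)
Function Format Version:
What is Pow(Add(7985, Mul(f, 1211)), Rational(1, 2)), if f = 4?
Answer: Pow(12829, Rational(1, 2)) ≈ 113.27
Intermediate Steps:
Pow(Add(7985, Mul(f, 1211)), Rational(1, 2)) = Pow(Add(7985, Mul(4, 1211)), Rational(1, 2)) = Pow(Add(7985, 4844), Rational(1, 2)) = Pow(12829, Rational(1, 2))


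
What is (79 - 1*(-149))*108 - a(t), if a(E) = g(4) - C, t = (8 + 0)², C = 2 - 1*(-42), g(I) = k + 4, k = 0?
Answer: 24664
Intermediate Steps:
g(I) = 4 (g(I) = 0 + 4 = 4)
C = 44 (C = 2 + 42 = 44)
t = 64 (t = 8² = 64)
a(E) = -40 (a(E) = 4 - 1*44 = 4 - 44 = -40)
(79 - 1*(-149))*108 - a(t) = (79 - 1*(-149))*108 - 1*(-40) = (79 + 149)*108 + 40 = 228*108 + 40 = 24624 + 40 = 24664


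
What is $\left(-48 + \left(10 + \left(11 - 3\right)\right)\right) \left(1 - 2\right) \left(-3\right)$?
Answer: $-90$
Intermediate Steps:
$\left(-48 + \left(10 + \left(11 - 3\right)\right)\right) \left(1 - 2\right) \left(-3\right) = \left(-48 + \left(10 + \left(11 - 3\right)\right)\right) \left(\left(-1\right) \left(-3\right)\right) = \left(-48 + \left(10 + 8\right)\right) 3 = \left(-48 + 18\right) 3 = \left(-30\right) 3 = -90$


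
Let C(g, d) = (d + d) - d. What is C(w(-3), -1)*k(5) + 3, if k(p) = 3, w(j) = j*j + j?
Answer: 0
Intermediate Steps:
w(j) = j + j**2 (w(j) = j**2 + j = j + j**2)
C(g, d) = d (C(g, d) = 2*d - d = d)
C(w(-3), -1)*k(5) + 3 = -1*3 + 3 = -3 + 3 = 0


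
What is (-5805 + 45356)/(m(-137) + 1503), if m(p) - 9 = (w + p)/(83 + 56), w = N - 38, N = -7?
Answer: 5497589/209986 ≈ 26.181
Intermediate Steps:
w = -45 (w = -7 - 38 = -45)
m(p) = 1206/139 + p/139 (m(p) = 9 + (-45 + p)/(83 + 56) = 9 + (-45 + p)/139 = 9 + (-45 + p)*(1/139) = 9 + (-45/139 + p/139) = 1206/139 + p/139)
(-5805 + 45356)/(m(-137) + 1503) = (-5805 + 45356)/((1206/139 + (1/139)*(-137)) + 1503) = 39551/((1206/139 - 137/139) + 1503) = 39551/(1069/139 + 1503) = 39551/(209986/139) = 39551*(139/209986) = 5497589/209986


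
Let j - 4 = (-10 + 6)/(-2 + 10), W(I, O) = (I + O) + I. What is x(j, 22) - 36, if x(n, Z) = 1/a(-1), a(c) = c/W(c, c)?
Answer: -33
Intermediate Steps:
W(I, O) = O + 2*I
a(c) = ⅓ (a(c) = c/(c + 2*c) = c/((3*c)) = c*(1/(3*c)) = ⅓)
j = 7/2 (j = 4 + (-10 + 6)/(-2 + 10) = 4 - 4/8 = 4 - 4*⅛ = 4 - ½ = 7/2 ≈ 3.5000)
x(n, Z) = 3 (x(n, Z) = 1/(⅓) = 3)
x(j, 22) - 36 = 3 - 36 = -33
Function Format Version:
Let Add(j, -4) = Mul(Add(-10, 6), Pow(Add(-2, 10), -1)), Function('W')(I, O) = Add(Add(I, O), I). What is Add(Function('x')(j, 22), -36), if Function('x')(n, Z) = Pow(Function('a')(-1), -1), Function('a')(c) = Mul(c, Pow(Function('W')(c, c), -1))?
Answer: -33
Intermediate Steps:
Function('W')(I, O) = Add(O, Mul(2, I))
Function('a')(c) = Rational(1, 3) (Function('a')(c) = Mul(c, Pow(Add(c, Mul(2, c)), -1)) = Mul(c, Pow(Mul(3, c), -1)) = Mul(c, Mul(Rational(1, 3), Pow(c, -1))) = Rational(1, 3))
j = Rational(7, 2) (j = Add(4, Mul(Add(-10, 6), Pow(Add(-2, 10), -1))) = Add(4, Mul(-4, Pow(8, -1))) = Add(4, Mul(-4, Rational(1, 8))) = Add(4, Rational(-1, 2)) = Rational(7, 2) ≈ 3.5000)
Function('x')(n, Z) = 3 (Function('x')(n, Z) = Pow(Rational(1, 3), -1) = 3)
Add(Function('x')(j, 22), -36) = Add(3, -36) = -33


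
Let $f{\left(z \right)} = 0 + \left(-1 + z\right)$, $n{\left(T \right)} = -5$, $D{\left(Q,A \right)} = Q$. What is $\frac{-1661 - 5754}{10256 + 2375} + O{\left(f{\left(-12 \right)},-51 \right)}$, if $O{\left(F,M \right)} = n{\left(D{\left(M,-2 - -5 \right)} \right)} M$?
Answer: $\frac{3213490}{12631} \approx 254.41$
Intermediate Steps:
$f{\left(z \right)} = -1 + z$
$O{\left(F,M \right)} = - 5 M$
$\frac{-1661 - 5754}{10256 + 2375} + O{\left(f{\left(-12 \right)},-51 \right)} = \frac{-1661 - 5754}{10256 + 2375} - -255 = - \frac{7415}{12631} + 255 = \frac{3213490}{12631}$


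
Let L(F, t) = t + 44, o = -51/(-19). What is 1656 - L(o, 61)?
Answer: 1551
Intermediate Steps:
o = 51/19 (o = -51*(-1/19) = 51/19 ≈ 2.6842)
L(F, t) = 44 + t
1656 - L(o, 61) = 1656 - (44 + 61) = 1656 - 1*105 = 1656 - 105 = 1551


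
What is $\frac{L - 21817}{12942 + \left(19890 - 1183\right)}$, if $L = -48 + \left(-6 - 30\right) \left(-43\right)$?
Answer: $- \frac{20317}{31649} \approx -0.64195$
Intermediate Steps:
$L = 1500$ ($L = -48 + \left(-6 - 30\right) \left(-43\right) = -48 - -1548 = -48 + 1548 = 1500$)
$\frac{L - 21817}{12942 + \left(19890 - 1183\right)} = \frac{1500 - 21817}{12942 + \left(19890 - 1183\right)} = - \frac{20317}{12942 + \left(19890 - 1183\right)} = - \frac{20317}{12942 + 18707} = - \frac{20317}{31649}$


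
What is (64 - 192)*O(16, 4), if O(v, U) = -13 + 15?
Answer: -256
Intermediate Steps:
O(v, U) = 2
(64 - 192)*O(16, 4) = (64 - 192)*2 = -128*2 = -256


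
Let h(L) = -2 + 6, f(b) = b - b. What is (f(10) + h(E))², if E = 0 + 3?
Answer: 16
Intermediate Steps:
E = 3
f(b) = 0
h(L) = 4
(f(10) + h(E))² = (0 + 4)² = 4² = 16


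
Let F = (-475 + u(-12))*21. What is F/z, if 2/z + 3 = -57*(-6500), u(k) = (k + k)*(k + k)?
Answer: 785824137/2 ≈ 3.9291e+8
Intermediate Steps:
u(k) = 4*k² (u(k) = (2*k)*(2*k) = 4*k²)
F = 2121 (F = (-475 + 4*(-12)²)*21 = (-475 + 4*144)*21 = (-475 + 576)*21 = 101*21 = 2121)
z = 2/370497 (z = 2/(-3 - 57*(-6500)) = 2/(-3 + 370500) = 2/370497 ≈ 5.3982e-6)
F/z = 2121/(2/370497) = 2121*(370497/2) = 785824137/2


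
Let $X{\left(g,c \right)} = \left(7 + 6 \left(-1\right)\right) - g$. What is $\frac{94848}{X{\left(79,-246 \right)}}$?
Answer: $-1216$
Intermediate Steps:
$X{\left(g,c \right)} = 1 - g$ ($X{\left(g,c \right)} = \left(7 - 6\right) - g = 1 - g$)
$\frac{94848}{X{\left(79,-246 \right)}} = \frac{94848}{1 - 79} = \frac{94848}{-78} = 94848 \left(- \frac{1}{78}\right) = -1216$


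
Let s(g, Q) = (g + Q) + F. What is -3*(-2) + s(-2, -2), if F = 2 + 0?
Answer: 4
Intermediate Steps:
F = 2
s(g, Q) = 2 + Q + g (s(g, Q) = (g + Q) + 2 = (Q + g) + 2 = 2 + Q + g)
-3*(-2) + s(-2, -2) = -3*(-2) + (2 - 2 - 2) = 6 - 2 = 4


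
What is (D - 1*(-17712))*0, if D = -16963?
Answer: 0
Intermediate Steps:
(D - 1*(-17712))*0 = (-16963 - 1*(-17712))*0 = (-16963 + 17712)*0 = 749*0 = 0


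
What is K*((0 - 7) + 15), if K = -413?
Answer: -3304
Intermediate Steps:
K*((0 - 7) + 15) = -413*((0 - 7) + 15) = -413*(-7 + 15) = -413*8 = -3304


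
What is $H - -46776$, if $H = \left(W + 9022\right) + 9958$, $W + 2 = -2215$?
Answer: $63539$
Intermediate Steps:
$W = -2217$ ($W = -2 - 2215 = -2217$)
$H = 16763$ ($H = \left(-2217 + 9022\right) + 9958 = 6805 + 9958 = 16763$)
$H - -46776 = 16763 - -46776 = 16763 + 46776 = 63539$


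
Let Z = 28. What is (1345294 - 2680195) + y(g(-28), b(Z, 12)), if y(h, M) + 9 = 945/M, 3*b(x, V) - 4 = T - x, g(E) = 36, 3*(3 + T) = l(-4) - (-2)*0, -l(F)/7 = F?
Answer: -70758735/53 ≈ -1.3351e+6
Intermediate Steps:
l(F) = -7*F
T = 19/3 (T = -3 + (-7*(-4) - (-2)*0)/3 = -3 + (28 - 1*0)/3 = -3 + (28 + 0)/3 = -3 + (1/3)*28 = -3 + 28/3 = 19/3 ≈ 6.3333)
b(x, V) = 31/9 - x/3 (b(x, V) = 4/3 + (19/3 - x)/3 = 4/3 + (19/9 - x/3) = 31/9 - x/3)
y(h, M) = -9 + 945/M
(1345294 - 2680195) + y(g(-28), b(Z, 12)) = (1345294 - 2680195) + (-9 + 945/(31/9 - 1/3*28)) = -1334901 + (-9 + 945/(31/9 - 28/3)) = -1334901 + (-9 + 945/(-53/9)) = -1334901 + (-9 + 945*(-9/53)) = -1334901 + (-9 - 8505/53) = -1334901 - 8982/53 = -70758735/53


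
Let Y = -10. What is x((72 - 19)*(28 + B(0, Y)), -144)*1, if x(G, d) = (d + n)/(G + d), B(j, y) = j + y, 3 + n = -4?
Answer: -151/810 ≈ -0.18642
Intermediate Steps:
n = -7 (n = -3 - 4 = -7)
x(G, d) = (-7 + d)/(G + d) (x(G, d) = (d - 7)/(G + d) = (-7 + d)/(G + d))
x((72 - 19)*(28 + B(0, Y)), -144)*1 = ((-7 - 144)/((72 - 19)*(28 + (0 - 10)) - 144))*1 = (-151/(53*(28 - 10) - 144))*1 = (-151/(53*18 - 144))*1 = (-151/(954 - 144))*1 = (-151/810)*1 = ((1/810)*(-151))*1 = -151/810*1 = -151/810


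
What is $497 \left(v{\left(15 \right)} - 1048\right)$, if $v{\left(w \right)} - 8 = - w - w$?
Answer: $-531790$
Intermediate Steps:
$v{\left(w \right)} = 8 - 2 w$
$497 \left(v{\left(15 \right)} - 1048\right) = 497 \left(\left(8 - 30\right) - 1048\right) = 497 \left(-22 - 1048\right) = 497 \left(-1070\right) = -531790$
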